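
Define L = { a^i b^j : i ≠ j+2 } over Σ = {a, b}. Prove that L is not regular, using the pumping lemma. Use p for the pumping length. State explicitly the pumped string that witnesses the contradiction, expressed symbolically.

Suppose for contradiction that L is regular, and let p be the pumping length.
Choose w = a^p b^{p+p!-2}. Since p ≠ (p+p!-2)+2 = p+p!, w ∈ L; and |w| ≥ p.
The pumping lemma gives a decomposition w = xyz where |xy| ≤ p and y is nonempty.
Because |xy| ≤ p and w begins with p copies of a, we have y = a^k with 1 ≤ k ≤ p.
Since 1 ≤ k ≤ p, k divides p!; set t = 1 + p!/k. Then xy^t z has p + (p!/k)·k = p + p! copies of a. Now the a-count is p+p! and (b-count)+2 = (p+p!-2)+2 = p+p!, so i ≠ j+2 fails. So xy^t z = a^{p+p!} b^{p+p!-2} ∉ L.
This is a contradiction; hence L is not regular.

a^{p+p!} b^{p+p!-2}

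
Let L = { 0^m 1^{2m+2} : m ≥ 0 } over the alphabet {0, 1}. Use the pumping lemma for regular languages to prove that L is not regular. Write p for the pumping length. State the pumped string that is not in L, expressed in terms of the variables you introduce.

Suppose for contradiction that L is regular, and let p be the pumping length.
Take w = 0^p 1^{2p+2}. Then w ∈ L and |w| = 3p+2 ≥ p.
The pumping lemma gives a decomposition w = xyz where |xy| ≤ p and |y| ≥ 1.
Since the first p symbols of w are all 0's and |xy| ≤ p, y lies entirely in the leading 0-block: y = 0^k for some k with 1 ≤ k ≤ p.
Pump with i = 2: xy^2z = 0^{p+k} 1^{2p+2}. For this to lie in L we would need 2p+2 = 2(p+k)+2, which forces k = 0. But k ≥ 1, so xy^2z ∉ L.
This is a contradiction; hence L is not regular.

0^{p+k} 1^{2p+2}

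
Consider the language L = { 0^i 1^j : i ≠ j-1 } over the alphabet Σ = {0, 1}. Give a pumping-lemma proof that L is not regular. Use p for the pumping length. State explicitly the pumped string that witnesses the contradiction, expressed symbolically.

0^{p+p!} 1^{p+p!+1}

Toward a contradiction, assume L is regular with pumping length p.
Choose w = 0^p 1^{p+p!+1}. Since p ≠ (p+p!+1)-1 = p+p!, w ∈ L; and |w| ≥ p.
Write w = xyz as guaranteed by the lemma, with |xy| ≤ p and |y| ≥ 1.
Because |xy| ≤ p and w begins with p copies of 0, we have y = 0^k with 1 ≤ k ≤ p.
Since 1 ≤ k ≤ p, k divides p!; set t = 1 + p!/k. Then xy^t z has p + (p!/k)·k = p + p! copies of 0. Now the 0-count is p+p! and (1-count)-1 = (p+p!+1)-1 = p+p!, so i ≠ j-1 fails. So xy^t z = 0^{p+p!} 1^{p+p!+1} ∉ L.
Contradiction. Therefore L is not regular.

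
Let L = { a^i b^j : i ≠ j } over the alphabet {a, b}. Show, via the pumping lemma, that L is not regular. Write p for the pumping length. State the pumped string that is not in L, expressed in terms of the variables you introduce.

Toward a contradiction, assume L is regular with pumping length p.
Choose w = a^p b^{p+p!}. Since p ≠ p+p!, w ∈ L; and |w| ≥ p.
The pumping lemma gives a decomposition w = xyz where |xy| ≤ p and y is nonempty.
The first p characters of w are a's, so xy (and hence y) consists only of a's. Write y = a^k, 1 ≤ k ≤ p.
Since 1 ≤ k ≤ p, k divides p!; set t = 1 + p!/k. Then xy^t z has p + (p!/k)·k = p + p! copies of a. Now the a-count equals the b-count, so i ≠ j fails. So xy^t z = a^{p+p!} b^{p+p!} ∉ L.
Contradiction. Therefore L is not regular.

a^{p+p!} b^{p+p!}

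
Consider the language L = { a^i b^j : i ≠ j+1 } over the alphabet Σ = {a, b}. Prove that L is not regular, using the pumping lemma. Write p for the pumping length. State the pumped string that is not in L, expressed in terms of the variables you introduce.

a^{p+p!} b^{p+p!-1}

Toward a contradiction, assume L is regular with pumping length p.
Choose w = a^p b^{p+p!-1}. Since p ≠ (p+p!-1)+1 = p+p!, w ∈ L; and |w| ≥ p.
By the pumping lemma, w = xyz with |xy| ≤ p and |y| > 0.
Since the first p symbols of w are all a's and |xy| ≤ p, y lies entirely in the leading a-block: y = a^k for some k with 1 ≤ k ≤ p.
Since 1 ≤ k ≤ p, k divides p!; set t = 1 + p!/k. Then xy^t z has p + (p!/k)·k = p + p! copies of a. Now the a-count is p+p! and (b-count)+1 = (p+p!-1)+1 = p+p!, so i ≠ j+1 fails. So xy^t z = a^{p+p!} b^{p+p!-1} ∉ L.
This is a contradiction; hence L is not regular.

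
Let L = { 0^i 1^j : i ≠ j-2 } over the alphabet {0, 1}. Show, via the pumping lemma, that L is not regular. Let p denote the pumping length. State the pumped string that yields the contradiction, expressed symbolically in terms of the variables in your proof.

Assume L is regular; let p be its pumping constant.
Choose w = 0^p 1^{p+p!+2}. Since p ≠ (p+p!+2)-2 = p+p!, w ∈ L; and |w| ≥ p.
By the pumping lemma, w = xyz with |xy| ≤ p and |y| > 0.
Since the first p symbols of w are all 0's and |xy| ≤ p, y lies entirely in the leading 0-block: y = 0^k for some k with 1 ≤ k ≤ p.
Since 1 ≤ k ≤ p, k divides p!; set t = 1 + p!/k. Then xy^t z has p + (p!/k)·k = p + p! copies of 0. Now the 0-count is p+p! and (1-count)-2 = (p+p!+2)-2 = p+p!, so i ≠ j-2 fails. So xy^t z = 0^{p+p!} 1^{p+p!+2} ∉ L.
Contradiction. Therefore L is not regular.

0^{p+p!} 1^{p+p!+2}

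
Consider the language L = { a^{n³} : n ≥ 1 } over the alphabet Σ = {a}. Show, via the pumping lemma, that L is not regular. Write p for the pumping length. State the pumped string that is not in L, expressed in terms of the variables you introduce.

Toward a contradiction, assume L is regular with pumping length p.
Take w = a^{p³} ∈ L with |w| = p³ ≥ p.
Write w = xyz as guaranteed by the lemma, with |xy| ≤ p and y is nonempty.
Then y = a^k for some k with 1 ≤ k ≤ p.
Pump with i = 2: xy^2z = a^{p³+k}. Since 1 ≤ k ≤ p, p³ < p³+k ≤ p³+p < p³+3p²+3p+1 = (p+1)³, so p³+k is not a perfect cube. So xy^2z ∉ L.
This contradicts the pumping lemma, so L is not regular.

a^{p³+k}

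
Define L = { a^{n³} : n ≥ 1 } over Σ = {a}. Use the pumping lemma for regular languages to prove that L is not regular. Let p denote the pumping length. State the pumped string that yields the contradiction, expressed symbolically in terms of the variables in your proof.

Assume L is regular. Let p be the pumping length given by the pumping lemma.
Take w = a^{p³} ∈ L with |w| = p³ ≥ p.
Write w = xyz as guaranteed by the lemma, with |xy| ≤ p and |y| > 0.
Then y = a^k for some k with 1 ≤ k ≤ p.
Pump with i = 2: xy^2z = a^{p³+k}. Since 1 ≤ k ≤ p, p³ < p³+k ≤ p³+p < p³+3p²+3p+1 = (p+1)³, so p³+k is not a perfect cube. So xy^2z ∉ L.
This contradicts the pumping lemma, so L is not regular.

a^{p³+k}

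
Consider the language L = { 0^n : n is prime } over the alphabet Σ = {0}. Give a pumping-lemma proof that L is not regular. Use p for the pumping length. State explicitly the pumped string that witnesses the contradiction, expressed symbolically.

Assume L is regular; let p be its pumping constant.
Let q be a prime with q ≥ p+2 (infinitely many primes exist), and take w = 0^q ∈ L with |w| = q ≥ p.
By the pumping lemma, w = xyz with |xy| ≤ p and |y| ≥ 1.
Then y = 0^k for some k with 1 ≤ k ≤ p.
Since 1 ≤ k ≤ p, |xz| = q-k. Pump with i = q+1: |xy^{q+1}z| = (q-k)+(q+1)k = q+qk = q(1+k), which is composite (both factors ≥ 2). So xy^{q+1}z = 0^{q(1+k)} ∉ L.
This is a contradiction; hence L is not regular.

0^{q(1+k)}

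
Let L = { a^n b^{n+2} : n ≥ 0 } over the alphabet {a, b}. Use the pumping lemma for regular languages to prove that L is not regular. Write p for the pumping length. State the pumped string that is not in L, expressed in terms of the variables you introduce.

Toward a contradiction, assume L is regular with pumping length p.
Let w = a^p b^{p+2} ∈ L; note |w| = 2p+2 ≥ p.
By the pumping lemma, w = xyz with |xy| ≤ p and y is nonempty.
Since the first p symbols of w are all a's and |xy| ≤ p, y lies entirely in the leading a-block: y = a^k for some k with 1 ≤ k ≤ p.
Pump with i = 2: xy^2z = a^{p+k} b^{p+2}. For this to lie in L we would need p+2 = (p+k)+2, which forces k = 0. But k ≥ 1, so xy^2z ∉ L.
This contradicts the pumping lemma, so L is not regular.

a^{p+k} b^{p+2}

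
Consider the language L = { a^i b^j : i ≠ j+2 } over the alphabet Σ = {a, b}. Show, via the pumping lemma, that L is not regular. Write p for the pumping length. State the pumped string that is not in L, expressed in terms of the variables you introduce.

Assume L is regular. Let p be the pumping length given by the pumping lemma.
Choose w = a^p b^{p+p!-2}. Since p ≠ (p+p!-2)+2 = p+p!, w ∈ L; and |w| ≥ p.
Write w = xyz as guaranteed by the lemma, with |xy| ≤ p and |y| ≥ 1.
Since the first p symbols of w are all a's and |xy| ≤ p, y lies entirely in the leading a-block: y = a^k for some k with 1 ≤ k ≤ p.
Since 1 ≤ k ≤ p, k divides p!; set t = 1 + p!/k. Then xy^t z has p + (p!/k)·k = p + p! copies of a. Now the a-count is p+p! and (b-count)+2 = (p+p!-2)+2 = p+p!, so i ≠ j+2 fails. So xy^t z = a^{p+p!} b^{p+p!-2} ∉ L.
This is a contradiction; hence L is not regular.

a^{p+p!} b^{p+p!-2}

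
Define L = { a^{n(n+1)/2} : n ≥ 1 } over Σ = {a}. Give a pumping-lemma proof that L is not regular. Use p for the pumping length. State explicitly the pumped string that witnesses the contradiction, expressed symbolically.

Toward a contradiction, assume L is regular with pumping length p.
Take w = a^{p(p+1)/2} ∈ L with |w| = p(p+1)/2 ≥ p.
Write w = xyz as guaranteed by the lemma, with |xy| ≤ p and |y| > 0.
Then y = a^k for some k with 1 ≤ k ≤ p.
Pump with i = 2: xy^2z = a^{p(p+1)/2+k}. Since 1 ≤ k ≤ p, p(p+1)/2 < p(p+1)/2+k ≤ p(p+1)/2+p < (p+1)(p+2)/2, so p(p+1)/2+k is strictly between consecutive triangular numbers. So xy^2z ∉ L.
This contradicts the pumping lemma, so L is not regular.

a^{p(p+1)/2+k}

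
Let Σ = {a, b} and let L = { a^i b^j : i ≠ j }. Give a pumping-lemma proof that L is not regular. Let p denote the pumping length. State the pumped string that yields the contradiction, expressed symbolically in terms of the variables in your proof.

Assume L is regular; let p be its pumping constant.
Choose w = a^p b^{p+p!}. Since p ≠ p+p!, w ∈ L; and |w| ≥ p.
By the pumping lemma, w = xyz with |xy| ≤ p and |y| > 0.
The first p characters of w are a's, so xy (and hence y) consists only of a's. Write y = a^k, 1 ≤ k ≤ p.
Since 1 ≤ k ≤ p, k divides p!; set t = 1 + p!/k. Then xy^t z has p + (p!/k)·k = p + p! copies of a. Now the a-count equals the b-count, so i ≠ j fails. So xy^t z = a^{p+p!} b^{p+p!} ∉ L.
This contradicts the pumping lemma, so L is not regular.

a^{p+p!} b^{p+p!}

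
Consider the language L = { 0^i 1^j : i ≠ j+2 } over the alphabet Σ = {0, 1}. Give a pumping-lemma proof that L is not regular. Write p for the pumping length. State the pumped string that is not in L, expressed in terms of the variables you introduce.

Toward a contradiction, assume L is regular with pumping length p.
Choose w = 0^p 1^{p+p!-2}. Since p ≠ (p+p!-2)+2 = p+p!, w ∈ L; and |w| ≥ p.
By the pumping lemma, w = xyz with |xy| ≤ p and |y| > 0.
The first p characters of w are 0's, so xy (and hence y) consists only of 0's. Write y = 0^k, 1 ≤ k ≤ p.
Since 1 ≤ k ≤ p, k divides p!; set t = 1 + p!/k. Then xy^t z has p + (p!/k)·k = p + p! copies of 0. Now the 0-count is p+p! and (1-count)+2 = (p+p!-2)+2 = p+p!, so i ≠ j+2 fails. So xy^t z = 0^{p+p!} 1^{p+p!-2} ∉ L.
This contradicts the pumping lemma, so L is not regular.

0^{p+p!} 1^{p+p!-2}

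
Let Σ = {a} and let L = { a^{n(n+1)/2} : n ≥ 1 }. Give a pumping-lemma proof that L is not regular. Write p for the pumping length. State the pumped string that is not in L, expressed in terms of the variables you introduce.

Toward a contradiction, assume L is regular with pumping length p.
Take w = a^{p(p+1)/2} ∈ L with |w| = p(p+1)/2 ≥ p.
Write w = xyz as guaranteed by the lemma, with |xy| ≤ p and |y| ≥ 1.
Then y = a^k for some k with 1 ≤ k ≤ p.
Pump with i = 2: xy^2z = a^{p(p+1)/2+k}. Since 1 ≤ k ≤ p, p(p+1)/2 < p(p+1)/2+k ≤ p(p+1)/2+p < (p+1)(p+2)/2, so p(p+1)/2+k is strictly between consecutive triangular numbers. So xy^2z ∉ L.
This is a contradiction; hence L is not regular.

a^{p(p+1)/2+k}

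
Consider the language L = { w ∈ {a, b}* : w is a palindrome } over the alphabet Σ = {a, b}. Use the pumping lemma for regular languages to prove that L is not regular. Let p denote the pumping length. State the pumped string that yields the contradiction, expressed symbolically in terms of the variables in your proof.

a^{p+k} b a^p

Suppose for contradiction that L is regular, and let p be the pumping length.
Take w = a^p b a^p, a palindrome of length 2p+1 ≥ p.
By the pumping lemma, w = xyz with |xy| ≤ p and y is nonempty.
Since the first p symbols of w are all a's and |xy| ≤ p, y lies entirely in the leading a-block: y = a^k for some k with 1 ≤ k ≤ p.
Pump with i = 2: xy^2z = a^{p+k} b a^p. Its reverse is a^p b a^{p+k}, which differs from xy^2z since k ≥ 1. So xy^2z is not a palindrome and xy^2z ∉ L.
This contradicts the pumping lemma, so L is not regular.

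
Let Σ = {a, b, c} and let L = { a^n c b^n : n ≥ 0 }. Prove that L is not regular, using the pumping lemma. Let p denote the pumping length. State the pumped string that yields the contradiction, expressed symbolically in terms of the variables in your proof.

a^{p+k} c b^p

Assume L is regular. Let p be the pumping length given by the pumping lemma.
Take w = a^p c b^p ∈ L with |w| = 2p+1 ≥ p.
By the pumping lemma, w = xyz with |xy| ≤ p and |y| ≥ 1.
Because |xy| ≤ p and w begins with p copies of a, we have y = a^k with 1 ≤ k ≤ p.
Pump with i = 2: xy^2z = a^{p+k} c b^p, which would require p+k = p. But k ≥ 1, so xy^2z ∉ L.
This is a contradiction; hence L is not regular.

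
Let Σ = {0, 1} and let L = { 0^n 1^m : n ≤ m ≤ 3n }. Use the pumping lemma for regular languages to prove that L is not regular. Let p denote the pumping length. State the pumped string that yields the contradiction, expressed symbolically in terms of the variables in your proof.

Assume L is regular. Let p be the pumping length given by the pumping lemma.
Take w = 0^p 1^p ∈ L (since p ≤ p ≤ 3p), with |w| = 2p ≥ p.
Write w = xyz as guaranteed by the lemma, with |xy| ≤ p and |y| ≥ 1.
The first p characters of w are 0's, so xy (and hence y) consists only of 0's. Write y = 0^k, 1 ≤ k ≤ p.
Pump with i = 2: xy^2z = 0^{p+k} 1^p. Now n = p+k > p = m, so the condition n ≤ m fails. Thus xy^2z ∉ L.
This contradicts the pumping lemma, so L is not regular.

0^{p+k} 1^p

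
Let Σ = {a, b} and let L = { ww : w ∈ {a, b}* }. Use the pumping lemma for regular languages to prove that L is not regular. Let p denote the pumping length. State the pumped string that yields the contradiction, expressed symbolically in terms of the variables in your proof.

Toward a contradiction, assume L is regular with pumping length p.
Take w = a^p b^p a^p b^p = uu where u = a^pb^p; then w ∈ L and |w| = 4p ≥ p.
By the pumping lemma, w = xyz with |xy| ≤ p and |y| ≥ 1.
The first p characters of w are a's, so xy (and hence y) consists only of a's. Write y = a^k, 1 ≤ k ≤ p.
Pump with i = 2: xy^2z = a^{p+k} b^p a^p b^p, of length 4p+k. Suppose this equals vv. The string starts with a and ends with b, so v does too; thus the boundary between the two copies of v is a b→a transition. There is exactly one such transition, at position 2p+k, so |v| = 2p+k and |vv| = 4p+2k ≠ 4p+k since k ≥ 1. So xy^2z ∉ L.
This is a contradiction; hence L is not regular.

a^{p+k} b^p a^p b^p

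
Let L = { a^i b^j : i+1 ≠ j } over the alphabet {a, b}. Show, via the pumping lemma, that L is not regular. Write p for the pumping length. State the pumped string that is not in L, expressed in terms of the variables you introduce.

a^{p+p!} b^{p+p!+1}

Suppose for contradiction that L is regular, and let p be the pumping length.
Choose w = a^p b^{p+p!+1}. Since p ≠ (p+p!+1)-1 = p+p!, w ∈ L; and |w| ≥ p.
By the pumping lemma, w = xyz with |xy| ≤ p and y is nonempty.
Since the first p symbols of w are all a's and |xy| ≤ p, y lies entirely in the leading a-block: y = a^k for some k with 1 ≤ k ≤ p.
Since 1 ≤ k ≤ p, k divides p!; set t = 1 + p!/k. Then xy^t z has p + (p!/k)·k = p + p! copies of a. Now the a-count is p+p! and (b-count)-1 = (p+p!+1)-1 = p+p!, so i+1 ≠ j fails. So xy^t z = a^{p+p!} b^{p+p!+1} ∉ L.
This contradicts the pumping lemma, so L is not regular.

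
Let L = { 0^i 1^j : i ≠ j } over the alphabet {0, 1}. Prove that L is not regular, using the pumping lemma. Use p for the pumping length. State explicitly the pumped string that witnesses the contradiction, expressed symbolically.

0^{p+p!} 1^{p+p!}

Assume L is regular. Let p be the pumping length given by the pumping lemma.
Choose w = 0^p 1^{p+p!}. Since p ≠ p+p!, w ∈ L; and |w| ≥ p.
Write w = xyz as guaranteed by the lemma, with |xy| ≤ p and |y| > 0.
Because |xy| ≤ p and w begins with p copies of 0, we have y = 0^k with 1 ≤ k ≤ p.
Since 1 ≤ k ≤ p, k divides p!; set t = 1 + p!/k. Then xy^t z has p + (p!/k)·k = p + p! copies of 0. Now the 0-count equals the 1-count, so i ≠ j fails. So xy^t z = 0^{p+p!} 1^{p+p!} ∉ L.
This is a contradiction; hence L is not regular.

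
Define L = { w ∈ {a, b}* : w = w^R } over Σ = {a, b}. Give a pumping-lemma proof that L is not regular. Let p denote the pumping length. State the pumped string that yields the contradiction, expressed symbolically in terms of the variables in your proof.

a^{p+k} b a^p

Assume L is regular; let p be its pumping constant.
Take w = a^p b a^p, a palindrome of length 2p+1 ≥ p.
The pumping lemma gives a decomposition w = xyz where |xy| ≤ p and |y| > 0.
The first p characters of w are a's, so xy (and hence y) consists only of a's. Write y = a^k, 1 ≤ k ≤ p.
Pump with i = 2: xy^2z = a^{p+k} b a^p. Its reverse is a^p b a^{p+k}, which differs from xy^2z since k ≥ 1. So xy^2z is not a palindrome and xy^2z ∉ L.
Contradiction. Therefore L is not regular.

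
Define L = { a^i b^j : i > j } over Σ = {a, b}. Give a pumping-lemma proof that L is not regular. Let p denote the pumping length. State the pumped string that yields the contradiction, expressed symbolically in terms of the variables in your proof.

a^{p+1-k} b^p

Assume L is regular. Let p be the pumping length given by the pumping lemma.
Choose w = a^{p+1} b^p ∈ L, with |w| = 2p+1 ≥ p.
The pumping lemma gives a decomposition w = xyz where |xy| ≤ p and |y| ≥ 1.
The first p characters of w are a's, so xy (and hence y) consists only of a's. Write y = a^k, 1 ≤ k ≤ p.
Consider xy^0z = xz = a^{p+1-k} b^p. Since k ≥ 1, the a-count p+1-k is at most p, so i > j fails; thus xz ∉ L.
Contradiction. Therefore L is not regular.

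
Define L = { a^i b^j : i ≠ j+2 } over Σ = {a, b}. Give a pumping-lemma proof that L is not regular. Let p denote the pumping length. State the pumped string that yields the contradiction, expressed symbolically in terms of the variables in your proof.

a^{p+p!} b^{p+p!-2}

Assume L is regular; let p be its pumping constant.
Choose w = a^p b^{p+p!-2}. Since p ≠ (p+p!-2)+2 = p+p!, w ∈ L; and |w| ≥ p.
The pumping lemma gives a decomposition w = xyz where |xy| ≤ p and |y| ≥ 1.
The first p characters of w are a's, so xy (and hence y) consists only of a's. Write y = a^k, 1 ≤ k ≤ p.
Since 1 ≤ k ≤ p, k divides p!; set t = 1 + p!/k. Then xy^t z has p + (p!/k)·k = p + p! copies of a. Now the a-count is p+p! and (b-count)+2 = (p+p!-2)+2 = p+p!, so i ≠ j+2 fails. So xy^t z = a^{p+p!} b^{p+p!-2} ∉ L.
This contradicts the pumping lemma, so L is not regular.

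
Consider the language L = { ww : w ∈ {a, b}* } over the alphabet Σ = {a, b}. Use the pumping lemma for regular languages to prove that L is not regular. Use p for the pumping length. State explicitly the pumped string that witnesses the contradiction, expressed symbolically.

a^{p+k} b^p a^p b^p

Assume L is regular; let p be its pumping constant.
Take w = a^p b^p a^p b^p = uu where u = a^pb^p; then w ∈ L and |w| = 4p ≥ p.
The pumping lemma gives a decomposition w = xyz where |xy| ≤ p and y is nonempty.
The first p characters of w are a's, so xy (and hence y) consists only of a's. Write y = a^k, 1 ≤ k ≤ p.
Pump with i = 2: xy^2z = a^{p+k} b^p a^p b^p, of length 4p+k. Suppose this equals vv. The string starts with a and ends with b, so v does too; thus the boundary between the two copies of v is a b→a transition. There is exactly one such transition, at position 2p+k, so |v| = 2p+k and |vv| = 4p+2k ≠ 4p+k since k ≥ 1. So xy^2z ∉ L.
This contradicts the pumping lemma, so L is not regular.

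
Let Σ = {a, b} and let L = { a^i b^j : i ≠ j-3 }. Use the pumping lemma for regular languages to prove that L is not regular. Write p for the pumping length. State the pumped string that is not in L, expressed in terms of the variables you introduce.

Suppose for contradiction that L is regular, and let p be the pumping length.
Choose w = a^p b^{p+p!+3}. Since p ≠ (p+p!+3)-3 = p+p!, w ∈ L; and |w| ≥ p.
The pumping lemma gives a decomposition w = xyz where |xy| ≤ p and |y| > 0.
Because |xy| ≤ p and w begins with p copies of a, we have y = a^k with 1 ≤ k ≤ p.
Since 1 ≤ k ≤ p, k divides p!; set t = 1 + p!/k. Then xy^t z has p + (p!/k)·k = p + p! copies of a. Now the a-count is p+p! and (b-count)-3 = (p+p!+3)-3 = p+p!, so i ≠ j-3 fails. So xy^t z = a^{p+p!} b^{p+p!+3} ∉ L.
This is a contradiction; hence L is not regular.

a^{p+p!} b^{p+p!+3}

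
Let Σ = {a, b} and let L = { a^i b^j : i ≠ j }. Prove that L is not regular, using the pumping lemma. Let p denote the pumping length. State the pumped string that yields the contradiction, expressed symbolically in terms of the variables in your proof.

a^{p+p!} b^{p+p!}

Assume L is regular. Let p be the pumping length given by the pumping lemma.
Choose w = a^p b^{p+p!}. Since p ≠ p+p!, w ∈ L; and |w| ≥ p.
By the pumping lemma, w = xyz with |xy| ≤ p and |y| ≥ 1.
Since the first p symbols of w are all a's and |xy| ≤ p, y lies entirely in the leading a-block: y = a^k for some k with 1 ≤ k ≤ p.
Since 1 ≤ k ≤ p, k divides p!; set t = 1 + p!/k. Then xy^t z has p + (p!/k)·k = p + p! copies of a. Now the a-count equals the b-count, so i ≠ j fails. So xy^t z = a^{p+p!} b^{p+p!} ∉ L.
This contradicts the pumping lemma, so L is not regular.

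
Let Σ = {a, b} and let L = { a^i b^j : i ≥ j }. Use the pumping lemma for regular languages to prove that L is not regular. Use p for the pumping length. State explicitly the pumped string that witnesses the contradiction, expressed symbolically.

a^{p-k} b^p

Toward a contradiction, assume L is regular with pumping length p.
Choose w = a^p b^p ∈ L, with |w| = 2p ≥ p.
By the pumping lemma, w = xyz with |xy| ≤ p and |y| > 0.
Because |xy| ≤ p and w begins with p copies of a, we have y = a^k with 1 ≤ k ≤ p.
Consider xy^0z = xz = a^{p-k} b^p. Since k ≥ 1, the a-count p-k is less than p, so i ≥ j fails; thus xz ∉ L.
Contradiction. Therefore L is not regular.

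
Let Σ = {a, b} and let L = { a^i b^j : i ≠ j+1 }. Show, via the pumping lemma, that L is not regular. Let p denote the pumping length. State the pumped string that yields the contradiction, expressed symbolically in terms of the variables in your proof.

Assume L is regular. Let p be the pumping length given by the pumping lemma.
Choose w = a^p b^{p+p!-1}. Since p ≠ (p+p!-1)+1 = p+p!, w ∈ L; and |w| ≥ p.
The pumping lemma gives a decomposition w = xyz where |xy| ≤ p and y is nonempty.
Since the first p symbols of w are all a's and |xy| ≤ p, y lies entirely in the leading a-block: y = a^k for some k with 1 ≤ k ≤ p.
Since 1 ≤ k ≤ p, k divides p!; set t = 1 + p!/k. Then xy^t z has p + (p!/k)·k = p + p! copies of a. Now the a-count is p+p! and (b-count)+1 = (p+p!-1)+1 = p+p!, so i ≠ j+1 fails. So xy^t z = a^{p+p!} b^{p+p!-1} ∉ L.
Contradiction. Therefore L is not regular.

a^{p+p!} b^{p+p!-1}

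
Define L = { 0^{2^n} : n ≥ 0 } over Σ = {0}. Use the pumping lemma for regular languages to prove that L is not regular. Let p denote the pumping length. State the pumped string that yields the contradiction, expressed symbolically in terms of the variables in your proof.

Assume L is regular. Let p be the pumping length given by the pumping lemma.
Take w = 0^{2^p} ∈ L with |w| = 2^p ≥ p.
Write w = xyz as guaranteed by the lemma, with |xy| ≤ p and |y| > 0.
Then y = 0^k for some k with 1 ≤ k ≤ p.
Pump with i = 2: xy^2z = 0^{2^p+k}. Since 1 ≤ k ≤ p < 2^p, we have 2^p < 2^p+k < 2^{p+1}, so 2^p+k is not a power of 2. So xy^2z ∉ L.
Contradiction. Therefore L is not regular.

0^{2^p+k}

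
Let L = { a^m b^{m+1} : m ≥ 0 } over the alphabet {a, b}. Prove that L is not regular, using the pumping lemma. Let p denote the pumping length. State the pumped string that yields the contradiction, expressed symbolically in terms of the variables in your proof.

Assume L is regular; let p be its pumping constant.
Let w = a^p b^{p+1} ∈ L; note |w| = 2p+1 ≥ p.
By the pumping lemma, w = xyz with |xy| ≤ p and |y| ≥ 1.
The first p characters of w are a's, so xy (and hence y) consists only of a's. Write y = a^k, 1 ≤ k ≤ p.
Pump with i = 2: xy^2z = a^{p+k} b^{p+1}. For this to lie in L we would need p+1 = (p+k)+1, which forces k = 0. But k ≥ 1, so xy^2z ∉ L.
This is a contradiction; hence L is not regular.

a^{p+k} b^{p+1}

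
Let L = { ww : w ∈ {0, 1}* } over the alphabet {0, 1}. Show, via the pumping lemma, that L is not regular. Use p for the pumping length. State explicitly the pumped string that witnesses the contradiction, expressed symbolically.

Toward a contradiction, assume L is regular with pumping length p.
Take w = 0^p 1^p 0^p 1^p = uu where u = 0^p1^p; then w ∈ L and |w| = 4p ≥ p.
Write w = xyz as guaranteed by the lemma, with |xy| ≤ p and y is nonempty.
The first p characters of w are 0's, so xy (and hence y) consists only of 0's. Write y = 0^k, 1 ≤ k ≤ p.
Pump with i = 2: xy^2z = 0^{p+k} 1^p 0^p 1^p, of length 4p+k. Suppose this equals vv. The string starts with 0 and ends with 1, so v does too; thus the boundary between the two copies of v is a 1→0 transition. There is exactly one such transition, at position 2p+k, so |v| = 2p+k and |vv| = 4p+2k ≠ 4p+k since k ≥ 1. So xy^2z ∉ L.
This is a contradiction; hence L is not regular.

0^{p+k} 1^p 0^p 1^p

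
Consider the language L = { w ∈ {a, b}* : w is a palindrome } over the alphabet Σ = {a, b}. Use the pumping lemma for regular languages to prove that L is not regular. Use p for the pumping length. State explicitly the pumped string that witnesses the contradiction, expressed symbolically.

Assume L is regular. Let p be the pumping length given by the pumping lemma.
Take w = a^p b a^p, a palindrome of length 2p+1 ≥ p.
The pumping lemma gives a decomposition w = xyz where |xy| ≤ p and |y| > 0.
Because |xy| ≤ p and w begins with p copies of a, we have y = a^k with 1 ≤ k ≤ p.
Pump with i = 2: xy^2z = a^{p+k} b a^p. Its reverse is a^p b a^{p+k}, which differs from xy^2z since k ≥ 1. So xy^2z is not a palindrome and xy^2z ∉ L.
This is a contradiction; hence L is not regular.

a^{p+k} b a^p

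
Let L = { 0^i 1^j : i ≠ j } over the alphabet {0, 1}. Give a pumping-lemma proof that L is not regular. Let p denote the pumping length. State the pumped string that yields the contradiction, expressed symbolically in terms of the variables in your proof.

0^{p+p!} 1^{p+p!}

Toward a contradiction, assume L is regular with pumping length p.
Choose w = 0^p 1^{p+p!}. Since p ≠ p+p!, w ∈ L; and |w| ≥ p.
The pumping lemma gives a decomposition w = xyz where |xy| ≤ p and |y| ≥ 1.
Because |xy| ≤ p and w begins with p copies of 0, we have y = 0^k with 1 ≤ k ≤ p.
Since 1 ≤ k ≤ p, k divides p!; set t = 1 + p!/k. Then xy^t z has p + (p!/k)·k = p + p! copies of 0. Now the 0-count equals the 1-count, so i ≠ j fails. So xy^t z = 0^{p+p!} 1^{p+p!} ∉ L.
This contradicts the pumping lemma, so L is not regular.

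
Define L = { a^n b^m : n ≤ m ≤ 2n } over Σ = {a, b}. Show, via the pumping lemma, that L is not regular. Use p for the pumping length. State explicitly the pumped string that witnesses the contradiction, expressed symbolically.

a^{p+k} b^p

Assume L is regular; let p be its pumping constant.
Take w = a^p b^p ∈ L (since p ≤ p ≤ 2p), with |w| = 2p ≥ p.
The pumping lemma gives a decomposition w = xyz where |xy| ≤ p and |y| ≥ 1.
The first p characters of w are a's, so xy (and hence y) consists only of a's. Write y = a^k, 1 ≤ k ≤ p.
Pump with i = 2: xy^2z = a^{p+k} b^p. Now n = p+k > p = m, so the condition n ≤ m fails. Thus xy^2z ∉ L.
This contradicts the pumping lemma, so L is not regular.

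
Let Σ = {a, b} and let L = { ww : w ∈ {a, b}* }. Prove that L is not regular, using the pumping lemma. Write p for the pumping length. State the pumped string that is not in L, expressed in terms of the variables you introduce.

a^{p+k} b^p a^p b^p

Assume L is regular. Let p be the pumping length given by the pumping lemma.
Take w = a^p b^p a^p b^p = uu where u = a^pb^p; then w ∈ L and |w| = 4p ≥ p.
Write w = xyz as guaranteed by the lemma, with |xy| ≤ p and y is nonempty.
Since the first p symbols of w are all a's and |xy| ≤ p, y lies entirely in the leading a-block: y = a^k for some k with 1 ≤ k ≤ p.
Pump with i = 2: xy^2z = a^{p+k} b^p a^p b^p, of length 4p+k. Suppose this equals vv. The string starts with a and ends with b, so v does too; thus the boundary between the two copies of v is a b→a transition. There is exactly one such transition, at position 2p+k, so |v| = 2p+k and |vv| = 4p+2k ≠ 4p+k since k ≥ 1. So xy^2z ∉ L.
This contradicts the pumping lemma, so L is not regular.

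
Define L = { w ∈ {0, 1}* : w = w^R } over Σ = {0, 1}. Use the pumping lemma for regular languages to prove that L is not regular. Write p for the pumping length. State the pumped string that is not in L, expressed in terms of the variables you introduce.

Assume L is regular. Let p be the pumping length given by the pumping lemma.
Take w = 0^p 1 0^p, a palindrome of length 2p+1 ≥ p.
By the pumping lemma, w = xyz with |xy| ≤ p and |y| ≥ 1.
Since the first p symbols of w are all 0's and |xy| ≤ p, y lies entirely in the leading 0-block: y = 0^k for some k with 1 ≤ k ≤ p.
Pump with i = 2: xy^2z = 0^{p+k} 1 0^p. Its reverse is 0^p 1 0^{p+k}, which differs from xy^2z since k ≥ 1. So xy^2z is not a palindrome and xy^2z ∉ L.
This is a contradiction; hence L is not regular.

0^{p+k} 1 0^p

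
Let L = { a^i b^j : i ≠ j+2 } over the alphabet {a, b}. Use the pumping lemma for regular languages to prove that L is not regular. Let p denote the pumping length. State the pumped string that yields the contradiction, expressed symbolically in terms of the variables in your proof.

a^{p+p!} b^{p+p!-2}

Suppose for contradiction that L is regular, and let p be the pumping length.
Choose w = a^p b^{p+p!-2}. Since p ≠ (p+p!-2)+2 = p+p!, w ∈ L; and |w| ≥ p.
The pumping lemma gives a decomposition w = xyz where |xy| ≤ p and |y| > 0.
Because |xy| ≤ p and w begins with p copies of a, we have y = a^k with 1 ≤ k ≤ p.
Since 1 ≤ k ≤ p, k divides p!; set t = 1 + p!/k. Then xy^t z has p + (p!/k)·k = p + p! copies of a. Now the a-count is p+p! and (b-count)+2 = (p+p!-2)+2 = p+p!, so i ≠ j+2 fails. So xy^t z = a^{p+p!} b^{p+p!-2} ∉ L.
Contradiction. Therefore L is not regular.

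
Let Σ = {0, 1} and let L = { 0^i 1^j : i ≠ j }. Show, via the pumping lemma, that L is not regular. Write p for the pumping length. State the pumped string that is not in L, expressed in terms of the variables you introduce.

Suppose for contradiction that L is regular, and let p be the pumping length.
Choose w = 0^p 1^{p+p!}. Since p ≠ p+p!, w ∈ L; and |w| ≥ p.
By the pumping lemma, w = xyz with |xy| ≤ p and |y| ≥ 1.
Because |xy| ≤ p and w begins with p copies of 0, we have y = 0^k with 1 ≤ k ≤ p.
Since 1 ≤ k ≤ p, k divides p!; set t = 1 + p!/k. Then xy^t z has p + (p!/k)·k = p + p! copies of 0. Now the 0-count equals the 1-count, so i ≠ j fails. So xy^t z = 0^{p+p!} 1^{p+p!} ∉ L.
This contradicts the pumping lemma, so L is not regular.

0^{p+p!} 1^{p+p!}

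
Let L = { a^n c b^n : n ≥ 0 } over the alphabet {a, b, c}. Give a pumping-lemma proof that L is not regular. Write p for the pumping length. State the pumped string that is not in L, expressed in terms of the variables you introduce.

Suppose for contradiction that L is regular, and let p be the pumping length.
Take w = a^p c b^p ∈ L with |w| = 2p+1 ≥ p.
The pumping lemma gives a decomposition w = xyz where |xy| ≤ p and |y| ≥ 1.
The first p characters of w are a's, so xy (and hence y) consists only of a's. Write y = a^k, 1 ≤ k ≤ p.
Pump with i = 2: xy^2z = a^{p+k} c b^p, which would require p+k = p. But k ≥ 1, so xy^2z ∉ L.
This contradicts the pumping lemma, so L is not regular.

a^{p+k} c b^p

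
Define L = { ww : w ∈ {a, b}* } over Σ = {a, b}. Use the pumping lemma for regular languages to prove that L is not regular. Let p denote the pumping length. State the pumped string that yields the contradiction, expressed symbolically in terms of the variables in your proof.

Assume L is regular. Let p be the pumping length given by the pumping lemma.
Take w = a^p b^p a^p b^p = uu where u = a^pb^p; then w ∈ L and |w| = 4p ≥ p.
The pumping lemma gives a decomposition w = xyz where |xy| ≤ p and y is nonempty.
Since the first p symbols of w are all a's and |xy| ≤ p, y lies entirely in the leading a-block: y = a^k for some k with 1 ≤ k ≤ p.
Pump with i = 2: xy^2z = a^{p+k} b^p a^p b^p, of length 4p+k. Suppose this equals vv. The string starts with a and ends with b, so v does too; thus the boundary between the two copies of v is a b→a transition. There is exactly one such transition, at position 2p+k, so |v| = 2p+k and |vv| = 4p+2k ≠ 4p+k since k ≥ 1. So xy^2z ∉ L.
This is a contradiction; hence L is not regular.

a^{p+k} b^p a^p b^p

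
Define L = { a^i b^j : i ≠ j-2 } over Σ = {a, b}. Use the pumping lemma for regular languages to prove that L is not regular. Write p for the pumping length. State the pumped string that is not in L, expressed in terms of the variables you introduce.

Suppose for contradiction that L is regular, and let p be the pumping length.
Choose w = a^p b^{p+p!+2}. Since p ≠ (p+p!+2)-2 = p+p!, w ∈ L; and |w| ≥ p.
By the pumping lemma, w = xyz with |xy| ≤ p and y is nonempty.
Since the first p symbols of w are all a's and |xy| ≤ p, y lies entirely in the leading a-block: y = a^k for some k with 1 ≤ k ≤ p.
Since 1 ≤ k ≤ p, k divides p!; set t = 1 + p!/k. Then xy^t z has p + (p!/k)·k = p + p! copies of a. Now the a-count is p+p! and (b-count)-2 = (p+p!+2)-2 = p+p!, so i ≠ j-2 fails. So xy^t z = a^{p+p!} b^{p+p!+2} ∉ L.
This contradicts the pumping lemma, so L is not regular.

a^{p+p!} b^{p+p!+2}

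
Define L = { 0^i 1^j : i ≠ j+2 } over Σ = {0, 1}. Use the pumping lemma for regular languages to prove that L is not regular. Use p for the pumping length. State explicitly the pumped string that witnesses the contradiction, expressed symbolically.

Assume L is regular. Let p be the pumping length given by the pumping lemma.
Choose w = 0^p 1^{p+p!-2}. Since p ≠ (p+p!-2)+2 = p+p!, w ∈ L; and |w| ≥ p.
By the pumping lemma, w = xyz with |xy| ≤ p and |y| ≥ 1.
Since the first p symbols of w are all 0's and |xy| ≤ p, y lies entirely in the leading 0-block: y = 0^k for some k with 1 ≤ k ≤ p.
Since 1 ≤ k ≤ p, k divides p!; set t = 1 + p!/k. Then xy^t z has p + (p!/k)·k = p + p! copies of 0. Now the 0-count is p+p! and (1-count)+2 = (p+p!-2)+2 = p+p!, so i ≠ j+2 fails. So xy^t z = 0^{p+p!} 1^{p+p!-2} ∉ L.
Contradiction. Therefore L is not regular.

0^{p+p!} 1^{p+p!-2}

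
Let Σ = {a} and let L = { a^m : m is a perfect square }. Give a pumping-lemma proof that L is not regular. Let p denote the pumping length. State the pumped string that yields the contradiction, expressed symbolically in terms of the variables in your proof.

a^{p²+k}

Suppose for contradiction that L is regular, and let p be the pumping length.
Take w = a^{p²} ∈ L with |w| = p² ≥ p.
Write w = xyz as guaranteed by the lemma, with |xy| ≤ p and |y| ≥ 1.
Then y = a^k for some k with 1 ≤ k ≤ p.
Pump with i = 2: xy^2z = a^{p²+k}. Since 1 ≤ k ≤ p, p² < p²+k ≤ p²+p < (p+1)², so p²+k lies strictly between consecutive squares and is not a perfect square. So xy^2z ∉ L.
This contradicts the pumping lemma, so L is not regular.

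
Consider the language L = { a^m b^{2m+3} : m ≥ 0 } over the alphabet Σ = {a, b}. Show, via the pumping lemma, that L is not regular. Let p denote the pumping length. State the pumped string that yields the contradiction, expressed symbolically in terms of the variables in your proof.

a^{p+k} b^{2p+3}

Suppose for contradiction that L is regular, and let p be the pumping length.
Choose w = a^p b^{2p+3}, which is in L with |w| = 3p+3 ≥ p.
The pumping lemma gives a decomposition w = xyz where |xy| ≤ p and |y| ≥ 1.
The first p characters of w are a's, so xy (and hence y) consists only of a's. Write y = a^k, 1 ≤ k ≤ p.
Pump with i = 2: xy^2z = a^{p+k} b^{2p+3}. For this to lie in L we would need 2p+3 = 2(p+k)+3, which forces k = 0. But k ≥ 1, so xy^2z ∉ L.
Contradiction. Therefore L is not regular.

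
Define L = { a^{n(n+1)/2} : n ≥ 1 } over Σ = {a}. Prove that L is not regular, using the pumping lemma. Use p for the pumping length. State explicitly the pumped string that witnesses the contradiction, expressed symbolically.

Assume L is regular; let p be its pumping constant.
Take w = a^{p(p+1)/2} ∈ L with |w| = p(p+1)/2 ≥ p.
The pumping lemma gives a decomposition w = xyz where |xy| ≤ p and |y| > 0.
Then y = a^k for some k with 1 ≤ k ≤ p.
Pump with i = 2: xy^2z = a^{p(p+1)/2+k}. Since 1 ≤ k ≤ p, p(p+1)/2 < p(p+1)/2+k ≤ p(p+1)/2+p < (p+1)(p+2)/2, so p(p+1)/2+k is strictly between consecutive triangular numbers. So xy^2z ∉ L.
This contradicts the pumping lemma, so L is not regular.

a^{p(p+1)/2+k}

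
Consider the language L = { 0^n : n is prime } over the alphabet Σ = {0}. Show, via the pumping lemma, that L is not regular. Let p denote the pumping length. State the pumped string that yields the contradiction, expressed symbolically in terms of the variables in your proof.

0^{q(1+k)}

Assume L is regular. Let p be the pumping length given by the pumping lemma.
Let q be a prime with q ≥ p+2 (infinitely many primes exist), and take w = 0^q ∈ L with |w| = q ≥ p.
By the pumping lemma, w = xyz with |xy| ≤ p and y is nonempty.
Then y = 0^k for some k with 1 ≤ k ≤ p.
Since 1 ≤ k ≤ p, |xz| = q-k. Pump with i = q+1: |xy^{q+1}z| = (q-k)+(q+1)k = q+qk = q(1+k), which is composite (both factors ≥ 2). So xy^{q+1}z = 0^{q(1+k)} ∉ L.
This is a contradiction; hence L is not regular.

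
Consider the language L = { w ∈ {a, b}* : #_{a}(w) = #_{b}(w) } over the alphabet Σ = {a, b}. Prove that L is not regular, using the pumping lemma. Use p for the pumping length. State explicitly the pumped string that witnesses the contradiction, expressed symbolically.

Toward a contradiction, assume L is regular with pumping length p.
Choose w = a^p b^p ∈ L with |w| = 2p ≥ p.
By the pumping lemma, w = xyz with |xy| ≤ p and |y| > 0.
The first p characters of w are a's, so xy (and hence y) consists only of a's. Write y = a^k, 1 ≤ k ≤ p.
Pump with i = 2: xy^2z = a^{p+k} b^p has p+k occurrences of a but only p of b. Since k ≥ 1 the counts differ, so xy^2z ∉ L.
This is a contradiction; hence L is not regular.

a^{p+k} b^p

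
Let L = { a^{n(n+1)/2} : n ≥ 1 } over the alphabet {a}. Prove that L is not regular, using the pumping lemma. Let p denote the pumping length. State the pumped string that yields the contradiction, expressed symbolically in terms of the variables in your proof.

Toward a contradiction, assume L is regular with pumping length p.
Take w = a^{p(p+1)/2} ∈ L with |w| = p(p+1)/2 ≥ p.
The pumping lemma gives a decomposition w = xyz where |xy| ≤ p and |y| > 0.
Then y = a^k for some k with 1 ≤ k ≤ p.
Pump with i = 2: xy^2z = a^{p(p+1)/2+k}. Since 1 ≤ k ≤ p, p(p+1)/2 < p(p+1)/2+k ≤ p(p+1)/2+p < (p+1)(p+2)/2, so p(p+1)/2+k is strictly between consecutive triangular numbers. So xy^2z ∉ L.
This contradicts the pumping lemma, so L is not regular.

a^{p(p+1)/2+k}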